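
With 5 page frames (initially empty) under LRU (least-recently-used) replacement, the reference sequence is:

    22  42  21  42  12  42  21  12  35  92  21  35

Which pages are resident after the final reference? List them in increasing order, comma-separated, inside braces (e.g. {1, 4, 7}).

22 → miss, frames {22}
42 → miss, frames {22,42}
21 → miss, frames {22,42,21}
42 → hit
12 → miss, frames {22,21,42,12}
42 → hit
21 → hit
12 → hit
35 → miss, frames {22,42,21,12,35}
92 → miss, evict 22, frames {42,21,12,35,92}
21 → hit
35 → hit

{12, 21, 35, 42, 92}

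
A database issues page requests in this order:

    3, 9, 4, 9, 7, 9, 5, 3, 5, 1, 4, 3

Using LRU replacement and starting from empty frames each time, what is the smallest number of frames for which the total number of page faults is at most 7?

5

f=1: 12 faults
f=2: 9 faults
f=3: 9 faults
f=4: 8 faults
f=5: 7 faults
f=6: 6 faults
Smallest f with faults ≤ 7 is 5.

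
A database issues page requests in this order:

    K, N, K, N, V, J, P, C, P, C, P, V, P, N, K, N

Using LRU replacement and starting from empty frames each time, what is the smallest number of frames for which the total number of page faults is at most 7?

f=1: 16 faults
f=2: 9 faults
f=3: 9 faults
f=4: 8 faults
f=5: 7 faults
f=6: 6 faults
Smallest f with faults ≤ 7 is 5.

5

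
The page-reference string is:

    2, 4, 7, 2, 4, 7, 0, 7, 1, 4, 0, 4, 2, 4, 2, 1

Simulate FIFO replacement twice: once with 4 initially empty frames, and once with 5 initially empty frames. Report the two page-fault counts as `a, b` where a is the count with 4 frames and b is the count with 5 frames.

7, 5

4 frames: F F F . . . F . F . . . F F . . → 7 faults.
5 frames: F F F . . . F . F . . . . . . . → 5 faults.
5 < 7: adding a frame reduced faults, as is typical.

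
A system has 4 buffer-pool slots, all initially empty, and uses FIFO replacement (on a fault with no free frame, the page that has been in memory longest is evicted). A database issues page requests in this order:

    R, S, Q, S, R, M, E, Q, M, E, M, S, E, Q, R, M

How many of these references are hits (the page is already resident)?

R -> fault, frames {R}
S -> fault, frames {R,S}
Q -> fault, frames {R,S,Q}
S -> hit
R -> hit
M -> fault, frames {R,S,Q,M}
E -> fault, evict R, frames {S,Q,M,E}
Q -> hit
M -> hit
E -> hit
M -> hit
S -> hit
E -> hit
Q -> hit
R -> fault, evict S, frames {Q,M,E,R}
M -> hit
Hits: 10.

10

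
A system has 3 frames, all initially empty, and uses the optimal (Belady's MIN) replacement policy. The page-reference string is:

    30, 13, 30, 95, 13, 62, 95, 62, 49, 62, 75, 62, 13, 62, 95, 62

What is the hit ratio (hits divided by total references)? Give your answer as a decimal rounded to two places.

30: miss, frames (30)
13: miss, frames (30 13)
30: hit
95: miss, frames (30 13 95)
13: hit
62: miss, evict 30, frames (13 95 62)
95: hit
62: hit
49: miss, evict 95, frames (13 62 49)
62: hit
75: miss, evict 49, frames (13 62 75)
62: hit
13: hit
62: hit
95: miss, evict 75, frames (13 62 95)
62: hit
Hits: 9 of 16 references → 9/16 = 0.5625.

0.56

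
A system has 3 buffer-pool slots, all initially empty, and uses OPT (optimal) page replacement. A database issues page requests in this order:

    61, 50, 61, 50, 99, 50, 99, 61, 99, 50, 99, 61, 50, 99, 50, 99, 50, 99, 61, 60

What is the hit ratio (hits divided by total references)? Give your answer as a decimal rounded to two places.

61 -> miss, frames (61)
50 -> miss, frames (61 50)
61 -> hit
50 -> hit
99 -> miss, frames (61 50 99)
50 -> hit
99 -> hit
61 -> hit
99 -> hit
50 -> hit
99 -> hit
61 -> hit
50 -> hit
99 -> hit
50 -> hit
99 -> hit
50 -> hit
99 -> hit
61 -> hit
60 -> miss, evict 99, frames (61 50 60)
Hits: 16 of 20 references → 16/20 = 0.8000.

0.80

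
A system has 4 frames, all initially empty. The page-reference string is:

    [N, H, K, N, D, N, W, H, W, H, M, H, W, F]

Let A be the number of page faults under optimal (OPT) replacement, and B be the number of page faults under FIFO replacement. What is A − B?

Under OPT: F F F . F . F . . . F . . F → 7 faults.
Under FIFO: F F F . F . F . . . F F . F → 8 faults.
A − B = 7 − 8 = -1.

-1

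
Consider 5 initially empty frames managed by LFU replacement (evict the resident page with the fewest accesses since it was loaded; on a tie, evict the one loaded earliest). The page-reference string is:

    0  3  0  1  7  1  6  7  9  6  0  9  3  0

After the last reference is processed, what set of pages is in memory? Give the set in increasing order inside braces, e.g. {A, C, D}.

0 → miss, frames {0}
3 → miss, frames {0,3}
0 → hit
1 → miss, frames {0,3,1}
7 → miss, frames {0,3,1,7}
1 → hit
6 → miss, frames {0,3,1,7,6}
7 → hit
9 → miss, evict 3, frames {0,1,7,6,9}
6 → hit
0 → hit
9 → hit
3 → miss, evict 1, frames {0,7,6,9,3}
0 → hit

{0, 3, 6, 7, 9}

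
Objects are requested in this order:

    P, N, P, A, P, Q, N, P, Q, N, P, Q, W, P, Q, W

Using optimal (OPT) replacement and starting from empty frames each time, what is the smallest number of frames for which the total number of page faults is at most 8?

f=1: 16 faults
f=2: 9 faults
f=3: 5 faults
f=4: 5 faults
f=5: 5 faults
Smallest f with faults ≤ 8 is 3.

3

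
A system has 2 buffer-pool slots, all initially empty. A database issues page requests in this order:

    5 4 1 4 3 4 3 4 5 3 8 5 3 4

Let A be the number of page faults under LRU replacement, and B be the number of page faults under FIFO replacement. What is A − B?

-1

Under LRU: F F F . F . . . F F F F F F → 10 faults.
Under FIFO: F F F . F F . . F F F F F F → 11 faults.
A − B = 10 − 11 = -1.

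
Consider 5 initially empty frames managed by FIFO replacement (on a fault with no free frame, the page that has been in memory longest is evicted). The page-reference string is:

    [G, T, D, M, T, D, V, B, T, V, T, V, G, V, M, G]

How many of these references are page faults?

7

G → miss, frames {G}
T → miss, frames {G,T}
D → miss, frames {G,T,D}
M → miss, frames {G,T,D,M}
T → hit
D → hit
V → miss, frames {G,T,D,M,V}
B → miss, evict G, frames {T,D,M,V,B}
T → hit
V → hit
T → hit
V → hit
G → miss, evict T, frames {D,M,V,B,G}
V → hit
M → hit
G → hit
Page faults: 7.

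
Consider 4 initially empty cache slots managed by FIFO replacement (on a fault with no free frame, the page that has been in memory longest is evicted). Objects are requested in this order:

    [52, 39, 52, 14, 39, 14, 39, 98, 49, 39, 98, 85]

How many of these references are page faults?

6

52 -> fault, frames [52]
39 -> fault, frames [52, 39]
52 -> hit
14 -> fault, frames [52, 39, 14]
39 -> hit
14 -> hit
39 -> hit
98 -> fault, frames [52, 39, 14, 98]
49 -> fault, evict 52, frames [39, 14, 98, 49]
39 -> hit
98 -> hit
85 -> fault, evict 39, frames [14, 98, 49, 85]
Page faults: 6.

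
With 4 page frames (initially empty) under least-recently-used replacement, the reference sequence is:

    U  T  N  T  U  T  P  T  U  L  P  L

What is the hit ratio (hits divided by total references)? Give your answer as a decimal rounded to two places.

0.58

U → miss, frames {U}
T → miss, frames {U,T}
N → miss, frames {U,T,N}
T → hit
U → hit
T → hit
P → miss, frames {N,U,T,P}
T → hit
U → hit
L → miss, evict N, frames {P,T,U,L}
P → hit
L → hit
Hits: 7 of 12 references → 7/12 = 0.5833.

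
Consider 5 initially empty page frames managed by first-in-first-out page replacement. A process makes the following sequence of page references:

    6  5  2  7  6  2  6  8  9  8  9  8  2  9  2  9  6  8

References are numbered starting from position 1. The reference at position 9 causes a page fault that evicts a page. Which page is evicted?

6

pos 1: 6: miss, frames [6]
pos 2: 5: miss, frames [6, 5]
pos 3: 2: miss, frames [6, 5, 2]
pos 4: 7: miss, frames [6, 5, 2, 7]
pos 5: 6: hit
pos 6: 2: hit
pos 7: 6: hit
pos 8: 8: miss, frames [6, 5, 2, 7, 8]
pos 9: 9: miss, evict 6, frames [5, 2, 7, 8, 9]
At position 9, page 6 is evicted.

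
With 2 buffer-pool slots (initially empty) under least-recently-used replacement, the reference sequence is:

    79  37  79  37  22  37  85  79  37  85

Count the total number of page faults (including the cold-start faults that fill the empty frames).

7

79 -> fault, frames [79]
37 -> fault, frames [79, 37]
79 -> hit
37 -> hit
22 -> fault, evict 79, frames [37, 22]
37 -> hit
85 -> fault, evict 22, frames [37, 85]
79 -> fault, evict 37, frames [85, 79]
37 -> fault, evict 85, frames [79, 37]
85 -> fault, evict 79, frames [37, 85]
Page faults: 7.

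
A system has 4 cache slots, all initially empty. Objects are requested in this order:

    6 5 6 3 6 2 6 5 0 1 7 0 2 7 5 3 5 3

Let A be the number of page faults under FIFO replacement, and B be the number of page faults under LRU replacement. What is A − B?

Under FIFO: F F . F . F . . F F F . . . F F . . → 9 faults.
Under LRU: F F . F . F . . F F F . F . F F . . → 10 faults.
A − B = 9 − 10 = -1.

-1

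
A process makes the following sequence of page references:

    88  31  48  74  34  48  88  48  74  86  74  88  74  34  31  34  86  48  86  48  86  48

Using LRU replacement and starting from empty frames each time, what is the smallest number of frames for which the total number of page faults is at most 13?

f=1: 22 faults
f=2: 14 faults
f=3: 13 faults
f=4: 11 faults
f=5: 8 faults
f=6: 6 faults
Smallest f with faults ≤ 13 is 3.

3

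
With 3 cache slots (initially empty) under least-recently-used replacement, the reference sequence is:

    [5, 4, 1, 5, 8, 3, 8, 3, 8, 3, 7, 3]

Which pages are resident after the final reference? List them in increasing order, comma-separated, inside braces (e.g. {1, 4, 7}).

5 → miss, frames {5}
4 → miss, frames {5,4}
1 → miss, frames {5,4,1}
5 → hit
8 → miss, evict 4, frames {1,5,8}
3 → miss, evict 1, frames {5,8,3}
8 → hit
3 → hit
8 → hit
3 → hit
7 → miss, evict 5, frames {8,3,7}
3 → hit

{3, 7, 8}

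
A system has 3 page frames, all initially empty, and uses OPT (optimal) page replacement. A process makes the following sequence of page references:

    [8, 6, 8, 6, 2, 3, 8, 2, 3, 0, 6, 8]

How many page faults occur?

8 -> miss, frames [8]
6 -> miss, frames [8, 6]
8 -> hit
6 -> hit
2 -> miss, frames [8, 6, 2]
3 -> miss, evict 6, frames [8, 2, 3]
8 -> hit
2 -> hit
3 -> hit
0 -> miss, evict 3, frames [8, 2, 0]
6 -> miss, evict 0, frames [8, 2, 6]
8 -> hit
Page faults: 6.

6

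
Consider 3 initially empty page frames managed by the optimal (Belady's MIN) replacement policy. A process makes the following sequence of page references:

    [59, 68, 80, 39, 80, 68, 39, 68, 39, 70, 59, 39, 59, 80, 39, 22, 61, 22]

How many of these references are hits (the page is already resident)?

59 -> miss, frames {59}
68 -> miss, frames {59,68}
80 -> miss, frames {59,68,80}
39 -> miss, evict 59, frames {68,80,39}
80 -> hit
68 -> hit
39 -> hit
68 -> hit
39 -> hit
70 -> miss, evict 68, frames {80,39,70}
59 -> miss, evict 70, frames {80,39,59}
39 -> hit
59 -> hit
80 -> hit
39 -> hit
22 -> miss, evict 59, frames {80,39,22}
61 -> miss, evict 39, frames {80,22,61}
22 -> hit
Hits: 10.

10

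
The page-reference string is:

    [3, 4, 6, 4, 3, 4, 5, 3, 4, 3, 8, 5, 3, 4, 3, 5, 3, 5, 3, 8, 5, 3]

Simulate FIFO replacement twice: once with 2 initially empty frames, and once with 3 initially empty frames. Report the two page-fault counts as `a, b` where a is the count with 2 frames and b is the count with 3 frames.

17, 13

2 frames: F F F . F F F F F . F F F F . F F . . F F F → 17 faults.
3 frames: F F F . . . F F F . F F F F . . . . . F F F → 13 faults.
13 < 17: adding a frame reduced faults, as is typical.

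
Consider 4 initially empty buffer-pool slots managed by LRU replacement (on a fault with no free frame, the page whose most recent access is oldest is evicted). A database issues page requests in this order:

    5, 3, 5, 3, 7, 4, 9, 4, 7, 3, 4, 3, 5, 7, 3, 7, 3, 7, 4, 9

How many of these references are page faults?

7

5: miss, frames {5}
3: miss, frames {5,3}
5: hit
3: hit
7: miss, frames {5,3,7}
4: miss, frames {5,3,7,4}
9: miss, evict 5, frames {3,7,4,9}
4: hit
7: hit
3: hit
4: hit
3: hit
5: miss, evict 9, frames {7,4,3,5}
7: hit
3: hit
7: hit
3: hit
7: hit
4: hit
9: miss, evict 5, frames {3,7,4,9}
Page faults: 7.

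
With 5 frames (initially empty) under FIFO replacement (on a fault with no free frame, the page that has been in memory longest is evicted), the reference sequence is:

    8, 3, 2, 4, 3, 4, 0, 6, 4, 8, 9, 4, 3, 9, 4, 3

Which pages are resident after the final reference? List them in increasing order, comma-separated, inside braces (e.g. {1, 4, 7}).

8 -> fault, frames (8)
3 -> fault, frames (8 3)
2 -> fault, frames (8 3 2)
4 -> fault, frames (8 3 2 4)
3 -> hit
4 -> hit
0 -> fault, frames (8 3 2 4 0)
6 -> fault, evict 8, frames (3 2 4 0 6)
4 -> hit
8 -> fault, evict 3, frames (2 4 0 6 8)
9 -> fault, evict 2, frames (4 0 6 8 9)
4 -> hit
3 -> fault, evict 4, frames (0 6 8 9 3)
9 -> hit
4 -> fault, evict 0, frames (6 8 9 3 4)
3 -> hit

{3, 4, 6, 8, 9}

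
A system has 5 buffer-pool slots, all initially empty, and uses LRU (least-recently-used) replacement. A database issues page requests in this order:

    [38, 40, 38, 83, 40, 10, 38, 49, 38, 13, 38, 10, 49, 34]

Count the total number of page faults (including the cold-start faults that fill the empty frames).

7

38 -> miss, frames {38}
40 -> miss, frames {38,40}
38 -> hit
83 -> miss, frames {40,38,83}
40 -> hit
10 -> miss, frames {38,83,40,10}
38 -> hit
49 -> miss, frames {83,40,10,38,49}
38 -> hit
13 -> miss, evict 83, frames {40,10,49,38,13}
38 -> hit
10 -> hit
49 -> hit
34 -> miss, evict 40, frames {13,38,10,49,34}
Page faults: 7.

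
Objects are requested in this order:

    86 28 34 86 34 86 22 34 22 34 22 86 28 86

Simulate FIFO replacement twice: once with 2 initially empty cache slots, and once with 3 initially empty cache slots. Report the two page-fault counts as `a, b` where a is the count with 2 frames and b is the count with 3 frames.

2 frames: F F F F . . F F . . . F F . → 8 faults.
3 frames: F F F . . . F . . . . F F . → 6 faults.
6 < 8: adding a frame reduced faults, as is typical.

8, 6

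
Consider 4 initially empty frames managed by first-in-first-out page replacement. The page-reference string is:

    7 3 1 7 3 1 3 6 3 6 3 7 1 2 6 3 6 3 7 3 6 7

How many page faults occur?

7

7 -> miss, frames (7)
3 -> miss, frames (7 3)
1 -> miss, frames (7 3 1)
7 -> hit
3 -> hit
1 -> hit
3 -> hit
6 -> miss, frames (7 3 1 6)
3 -> hit
6 -> hit
3 -> hit
7 -> hit
1 -> hit
2 -> miss, evict 7, frames (3 1 6 2)
6 -> hit
3 -> hit
6 -> hit
3 -> hit
7 -> miss, evict 3, frames (1 6 2 7)
3 -> miss, evict 1, frames (6 2 7 3)
6 -> hit
7 -> hit
Page faults: 7.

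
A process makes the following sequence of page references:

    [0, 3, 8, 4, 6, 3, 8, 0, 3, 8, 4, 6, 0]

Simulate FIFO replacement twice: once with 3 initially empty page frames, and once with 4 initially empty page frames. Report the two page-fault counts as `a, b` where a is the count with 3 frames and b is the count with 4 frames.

10, 11

3 frames: F F F F F F F F . . F F . → 10 faults.
4 frames: F F F F F . . F F F F F F → 11 faults.
11 > 10: adding a frame increased faults — Belady's anomaly.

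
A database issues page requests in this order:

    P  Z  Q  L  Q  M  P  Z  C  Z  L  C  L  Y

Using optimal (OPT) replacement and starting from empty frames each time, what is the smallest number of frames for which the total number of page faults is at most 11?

2

f=1: 14 faults
f=2: 10 faults
f=3: 8 faults
f=4: 7 faults
f=5: 7 faults
f=6: 7 faults
f=7: 7 faults
Smallest f with faults ≤ 11 is 2.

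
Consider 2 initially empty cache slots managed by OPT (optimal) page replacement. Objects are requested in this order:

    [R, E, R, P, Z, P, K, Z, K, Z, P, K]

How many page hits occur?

R -> miss, frames (R)
E -> miss, frames (R E)
R -> hit
P -> miss, evict E, frames (R P)
Z -> miss, evict R, frames (P Z)
P -> hit
K -> miss, evict P, frames (Z K)
Z -> hit
K -> hit
Z -> hit
P -> miss, evict Z, frames (K P)
K -> hit
Hits: 6.

6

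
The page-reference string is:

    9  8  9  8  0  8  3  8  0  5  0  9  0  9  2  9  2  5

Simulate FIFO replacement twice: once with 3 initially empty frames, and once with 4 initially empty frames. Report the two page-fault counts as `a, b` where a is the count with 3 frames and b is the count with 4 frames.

9, 7

3 frames: F F . . F . F . . F . F F . F . . F → 9 faults.
4 frames: F F . . F . F . . F . F . . F . . . → 7 faults.
7 < 9: adding a frame reduced faults, as is typical.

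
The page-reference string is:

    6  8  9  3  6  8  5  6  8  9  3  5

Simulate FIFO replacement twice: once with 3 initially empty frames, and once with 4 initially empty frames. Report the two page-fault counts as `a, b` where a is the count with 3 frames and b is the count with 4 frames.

9, 10

3 frames: F F F F F F F . . F F . → 9 faults.
4 frames: F F F F . . F F F F F F → 10 faults.
10 > 9: adding a frame increased faults — Belady's anomaly.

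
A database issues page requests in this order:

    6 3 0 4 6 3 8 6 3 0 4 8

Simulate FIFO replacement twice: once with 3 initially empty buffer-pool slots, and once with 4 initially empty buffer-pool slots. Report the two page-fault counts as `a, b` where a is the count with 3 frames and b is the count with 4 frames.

3 frames: F F F F F F F . . F F . → 9 faults.
4 frames: F F F F . . F F F F F F → 10 faults.
10 > 9: adding a frame increased faults — Belady's anomaly.

9, 10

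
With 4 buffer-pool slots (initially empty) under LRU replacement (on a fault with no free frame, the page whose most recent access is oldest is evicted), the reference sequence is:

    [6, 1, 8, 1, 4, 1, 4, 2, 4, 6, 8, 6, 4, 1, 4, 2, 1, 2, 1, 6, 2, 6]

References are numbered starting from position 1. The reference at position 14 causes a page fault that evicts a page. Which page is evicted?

pos 1: 6 -> miss, frames [6]
pos 2: 1 -> miss, frames [6, 1]
pos 3: 8 -> miss, frames [6, 1, 8]
pos 4: 1 -> hit
pos 5: 4 -> miss, frames [6, 8, 1, 4]
pos 6: 1 -> hit
pos 7: 4 -> hit
pos 8: 2 -> miss, evict 6, frames [8, 1, 4, 2]
pos 9: 4 -> hit
pos 10: 6 -> miss, evict 8, frames [1, 2, 4, 6]
pos 11: 8 -> miss, evict 1, frames [2, 4, 6, 8]
pos 12: 6 -> hit
pos 13: 4 -> hit
pos 14: 1 -> miss, evict 2, frames [8, 6, 4, 1]
At position 14, page 2 is evicted.

2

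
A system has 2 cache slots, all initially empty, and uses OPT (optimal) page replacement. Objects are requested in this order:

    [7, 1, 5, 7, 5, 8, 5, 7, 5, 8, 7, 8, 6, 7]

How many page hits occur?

7: miss, frames (7)
1: miss, frames (7 1)
5: miss, evict 1, frames (7 5)
7: hit
5: hit
8: miss, evict 7, frames (5 8)
5: hit
7: miss, evict 8, frames (5 7)
5: hit
8: miss, evict 5, frames (7 8)
7: hit
8: hit
6: miss, evict 8, frames (7 6)
7: hit
Hits: 7.

7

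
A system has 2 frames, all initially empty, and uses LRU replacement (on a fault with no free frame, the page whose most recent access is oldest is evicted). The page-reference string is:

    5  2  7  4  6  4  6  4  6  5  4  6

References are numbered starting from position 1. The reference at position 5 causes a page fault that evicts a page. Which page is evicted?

pos 1: 5 → fault, frames (5)
pos 2: 2 → fault, frames (5 2)
pos 3: 7 → fault, evict 5, frames (2 7)
pos 4: 4 → fault, evict 2, frames (7 4)
pos 5: 6 → fault, evict 7, frames (4 6)
At position 5, page 7 is evicted.

7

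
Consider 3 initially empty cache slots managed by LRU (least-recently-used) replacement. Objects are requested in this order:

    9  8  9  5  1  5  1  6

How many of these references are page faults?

5

9 → miss, frames (9)
8 → miss, frames (9 8)
9 → hit
5 → miss, frames (8 9 5)
1 → miss, evict 8, frames (9 5 1)
5 → hit
1 → hit
6 → miss, evict 9, frames (5 1 6)
Page faults: 5.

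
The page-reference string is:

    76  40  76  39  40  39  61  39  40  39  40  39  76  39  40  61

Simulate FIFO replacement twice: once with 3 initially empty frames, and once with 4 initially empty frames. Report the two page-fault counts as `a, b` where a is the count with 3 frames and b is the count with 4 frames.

6, 4

3 frames: F F . F . . F . . . . . F . F . → 6 faults.
4 frames: F F . F . . F . . . . . . . . . → 4 faults.
4 < 6: adding a frame reduced faults, as is typical.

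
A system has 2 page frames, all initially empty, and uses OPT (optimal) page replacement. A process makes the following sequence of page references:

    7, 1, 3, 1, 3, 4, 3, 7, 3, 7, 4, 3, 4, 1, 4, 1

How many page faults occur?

7 → miss, frames (7)
1 → miss, frames (7 1)
3 → miss, evict 7, frames (1 3)
1 → hit
3 → hit
4 → miss, evict 1, frames (3 4)
3 → hit
7 → miss, evict 4, frames (3 7)
3 → hit
7 → hit
4 → miss, evict 7, frames (3 4)
3 → hit
4 → hit
1 → miss, evict 3, frames (4 1)
4 → hit
1 → hit
Page faults: 7.

7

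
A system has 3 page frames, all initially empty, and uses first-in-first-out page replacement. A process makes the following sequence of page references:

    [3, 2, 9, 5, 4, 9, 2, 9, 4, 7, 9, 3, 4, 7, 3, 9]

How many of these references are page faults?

11

3 -> miss, frames {3}
2 -> miss, frames {3,2}
9 -> miss, frames {3,2,9}
5 -> miss, evict 3, frames {2,9,5}
4 -> miss, evict 2, frames {9,5,4}
9 -> hit
2 -> miss, evict 9, frames {5,4,2}
9 -> miss, evict 5, frames {4,2,9}
4 -> hit
7 -> miss, evict 4, frames {2,9,7}
9 -> hit
3 -> miss, evict 2, frames {9,7,3}
4 -> miss, evict 9, frames {7,3,4}
7 -> hit
3 -> hit
9 -> miss, evict 7, frames {3,4,9}
Page faults: 11.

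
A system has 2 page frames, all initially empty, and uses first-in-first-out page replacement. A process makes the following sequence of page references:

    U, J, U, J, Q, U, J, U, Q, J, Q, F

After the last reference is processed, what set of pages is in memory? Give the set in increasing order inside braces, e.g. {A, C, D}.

U → fault, frames (U)
J → fault, frames (U J)
U → hit
J → hit
Q → fault, evict U, frames (J Q)
U → fault, evict J, frames (Q U)
J → fault, evict Q, frames (U J)
U → hit
Q → fault, evict U, frames (J Q)
J → hit
Q → hit
F → fault, evict J, frames (Q F)

{F, Q}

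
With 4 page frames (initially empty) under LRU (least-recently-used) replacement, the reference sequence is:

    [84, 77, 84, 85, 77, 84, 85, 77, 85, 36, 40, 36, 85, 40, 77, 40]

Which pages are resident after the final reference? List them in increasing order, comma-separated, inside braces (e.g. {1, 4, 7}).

84 → miss, frames (84)
77 → miss, frames (84 77)
84 → hit
85 → miss, frames (77 84 85)
77 → hit
84 → hit
85 → hit
77 → hit
85 → hit
36 → miss, frames (84 77 85 36)
40 → miss, evict 84, frames (77 85 36 40)
36 → hit
85 → hit
40 → hit
77 → hit
40 → hit

{36, 40, 77, 85}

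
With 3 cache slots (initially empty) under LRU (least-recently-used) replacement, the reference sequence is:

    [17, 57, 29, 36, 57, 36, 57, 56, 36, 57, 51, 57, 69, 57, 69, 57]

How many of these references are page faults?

17 -> fault, frames (17)
57 -> fault, frames (17 57)
29 -> fault, frames (17 57 29)
36 -> fault, evict 17, frames (57 29 36)
57 -> hit
36 -> hit
57 -> hit
56 -> fault, evict 29, frames (36 57 56)
36 -> hit
57 -> hit
51 -> fault, evict 56, frames (36 57 51)
57 -> hit
69 -> fault, evict 36, frames (51 57 69)
57 -> hit
69 -> hit
57 -> hit
Page faults: 7.

7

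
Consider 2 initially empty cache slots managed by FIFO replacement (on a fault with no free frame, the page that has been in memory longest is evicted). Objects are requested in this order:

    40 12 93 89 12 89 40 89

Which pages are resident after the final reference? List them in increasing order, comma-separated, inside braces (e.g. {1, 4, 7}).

{40, 89}

40: miss, frames (40)
12: miss, frames (40 12)
93: miss, evict 40, frames (12 93)
89: miss, evict 12, frames (93 89)
12: miss, evict 93, frames (89 12)
89: hit
40: miss, evict 89, frames (12 40)
89: miss, evict 12, frames (40 89)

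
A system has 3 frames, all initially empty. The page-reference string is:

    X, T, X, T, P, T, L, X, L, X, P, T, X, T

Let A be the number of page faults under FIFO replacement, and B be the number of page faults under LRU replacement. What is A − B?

-1

Under FIFO: F F . . F . F F . . . F . . → 6 faults.
Under LRU: F F . . F . F F . . F F . . → 7 faults.
A − B = 6 − 7 = -1.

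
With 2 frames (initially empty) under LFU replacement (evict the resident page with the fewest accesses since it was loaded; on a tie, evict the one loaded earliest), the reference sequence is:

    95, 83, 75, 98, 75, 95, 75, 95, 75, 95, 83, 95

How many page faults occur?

7

95: miss, frames [95]
83: miss, frames [95, 83]
75: miss, evict 95, frames [83, 75]
98: miss, evict 83, frames [75, 98]
75: hit
95: miss, evict 98, frames [75, 95]
75: hit
95: hit
75: hit
95: hit
83: miss, evict 95, frames [75, 83]
95: miss, evict 83, frames [75, 95]
Page faults: 7.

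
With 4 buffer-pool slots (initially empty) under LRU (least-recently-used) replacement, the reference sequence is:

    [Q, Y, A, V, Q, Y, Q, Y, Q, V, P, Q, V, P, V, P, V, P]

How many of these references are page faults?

5

Q: miss, frames {Q}
Y: miss, frames {Q,Y}
A: miss, frames {Q,Y,A}
V: miss, frames {Q,Y,A,V}
Q: hit
Y: hit
Q: hit
Y: hit
Q: hit
V: hit
P: miss, evict A, frames {Y,Q,V,P}
Q: hit
V: hit
P: hit
V: hit
P: hit
V: hit
P: hit
Page faults: 5.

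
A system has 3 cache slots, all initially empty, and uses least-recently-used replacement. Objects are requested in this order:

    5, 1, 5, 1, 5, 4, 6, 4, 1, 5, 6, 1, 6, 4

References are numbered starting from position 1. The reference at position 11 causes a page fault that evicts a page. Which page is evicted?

4

pos 1: 5 -> miss, frames [5]
pos 2: 1 -> miss, frames [5, 1]
pos 3: 5 -> hit
pos 4: 1 -> hit
pos 5: 5 -> hit
pos 6: 4 -> miss, frames [1, 5, 4]
pos 7: 6 -> miss, evict 1, frames [5, 4, 6]
pos 8: 4 -> hit
pos 9: 1 -> miss, evict 5, frames [6, 4, 1]
pos 10: 5 -> miss, evict 6, frames [4, 1, 5]
pos 11: 6 -> miss, evict 4, frames [1, 5, 6]
At position 11, page 4 is evicted.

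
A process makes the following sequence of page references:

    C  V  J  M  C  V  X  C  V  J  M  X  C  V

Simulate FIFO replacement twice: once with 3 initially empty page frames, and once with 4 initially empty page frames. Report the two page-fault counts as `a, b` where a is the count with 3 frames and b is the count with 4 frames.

3 frames: F F F F F F F . . F F . F F → 11 faults.
4 frames: F F F F . . F F F F F F F F → 12 faults.
12 > 11: adding a frame increased faults — Belady's anomaly.

11, 12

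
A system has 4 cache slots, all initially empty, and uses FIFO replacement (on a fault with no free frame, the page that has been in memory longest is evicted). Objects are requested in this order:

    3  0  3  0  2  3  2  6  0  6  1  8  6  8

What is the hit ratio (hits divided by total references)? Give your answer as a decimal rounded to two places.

0.57

3 → miss, frames (3)
0 → miss, frames (3 0)
3 → hit
0 → hit
2 → miss, frames (3 0 2)
3 → hit
2 → hit
6 → miss, frames (3 0 2 6)
0 → hit
6 → hit
1 → miss, evict 3, frames (0 2 6 1)
8 → miss, evict 0, frames (2 6 1 8)
6 → hit
8 → hit
Hits: 8 of 14 references → 8/14 = 0.5714.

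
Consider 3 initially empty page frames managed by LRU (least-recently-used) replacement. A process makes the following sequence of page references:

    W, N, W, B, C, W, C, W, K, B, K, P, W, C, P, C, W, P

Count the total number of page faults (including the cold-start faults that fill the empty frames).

9

W → miss, frames {W}
N → miss, frames {W,N}
W → hit
B → miss, frames {N,W,B}
C → miss, evict N, frames {W,B,C}
W → hit
C → hit
W → hit
K → miss, evict B, frames {C,W,K}
B → miss, evict C, frames {W,K,B}
K → hit
P → miss, evict W, frames {B,K,P}
W → miss, evict B, frames {K,P,W}
C → miss, evict K, frames {P,W,C}
P → hit
C → hit
W → hit
P → hit
Page faults: 9.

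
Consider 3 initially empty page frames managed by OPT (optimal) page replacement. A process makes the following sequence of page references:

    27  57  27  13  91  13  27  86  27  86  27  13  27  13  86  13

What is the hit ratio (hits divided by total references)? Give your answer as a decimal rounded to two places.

27: miss, frames [27]
57: miss, frames [27, 57]
27: hit
13: miss, frames [27, 57, 13]
91: miss, evict 57, frames [27, 13, 91]
13: hit
27: hit
86: miss, evict 91, frames [27, 13, 86]
27: hit
86: hit
27: hit
13: hit
27: hit
13: hit
86: hit
13: hit
Hits: 11 of 16 references → 11/16 = 0.6875.

0.69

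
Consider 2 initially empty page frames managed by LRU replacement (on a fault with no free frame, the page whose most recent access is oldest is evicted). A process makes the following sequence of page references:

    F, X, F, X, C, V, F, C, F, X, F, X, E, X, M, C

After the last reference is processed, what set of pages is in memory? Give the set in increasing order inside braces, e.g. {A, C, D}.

F → miss, frames (F)
X → miss, frames (F X)
F → hit
X → hit
C → miss, evict F, frames (X C)
V → miss, evict X, frames (C V)
F → miss, evict C, frames (V F)
C → miss, evict V, frames (F C)
F → hit
X → miss, evict C, frames (F X)
F → hit
X → hit
E → miss, evict F, frames (X E)
X → hit
M → miss, evict E, frames (X M)
C → miss, evict X, frames (M C)

{C, M}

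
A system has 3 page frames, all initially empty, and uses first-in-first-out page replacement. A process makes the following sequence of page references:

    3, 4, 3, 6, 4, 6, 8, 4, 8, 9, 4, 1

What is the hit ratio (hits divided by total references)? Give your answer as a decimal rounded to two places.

0.42

3 → miss, frames [3]
4 → miss, frames [3, 4]
3 → hit
6 → miss, frames [3, 4, 6]
4 → hit
6 → hit
8 → miss, evict 3, frames [4, 6, 8]
4 → hit
8 → hit
9 → miss, evict 4, frames [6, 8, 9]
4 → miss, evict 6, frames [8, 9, 4]
1 → miss, evict 8, frames [9, 4, 1]
Hits: 5 of 12 references → 5/12 = 0.4167.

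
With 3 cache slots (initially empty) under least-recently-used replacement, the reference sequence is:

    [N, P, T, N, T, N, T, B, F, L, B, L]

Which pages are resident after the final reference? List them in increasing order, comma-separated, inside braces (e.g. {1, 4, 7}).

N -> miss, frames [N]
P -> miss, frames [N, P]
T -> miss, frames [N, P, T]
N -> hit
T -> hit
N -> hit
T -> hit
B -> miss, evict P, frames [N, T, B]
F -> miss, evict N, frames [T, B, F]
L -> miss, evict T, frames [B, F, L]
B -> hit
L -> hit

{B, F, L}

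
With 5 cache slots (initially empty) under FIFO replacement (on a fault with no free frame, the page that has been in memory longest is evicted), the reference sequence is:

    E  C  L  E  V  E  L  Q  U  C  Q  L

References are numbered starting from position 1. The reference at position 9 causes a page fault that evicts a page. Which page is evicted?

pos 1: E: fault, frames (E)
pos 2: C: fault, frames (E C)
pos 3: L: fault, frames (E C L)
pos 4: E: hit
pos 5: V: fault, frames (E C L V)
pos 6: E: hit
pos 7: L: hit
pos 8: Q: fault, frames (E C L V Q)
pos 9: U: fault, evict E, frames (C L V Q U)
At position 9, page E is evicted.

E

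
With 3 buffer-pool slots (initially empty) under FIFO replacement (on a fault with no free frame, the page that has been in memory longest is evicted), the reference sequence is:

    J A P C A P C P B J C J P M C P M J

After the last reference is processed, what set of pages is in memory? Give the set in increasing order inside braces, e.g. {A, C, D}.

{C, J, M}

J -> miss, frames (J)
A -> miss, frames (J A)
P -> miss, frames (J A P)
C -> miss, evict J, frames (A P C)
A -> hit
P -> hit
C -> hit
P -> hit
B -> miss, evict A, frames (P C B)
J -> miss, evict P, frames (C B J)
C -> hit
J -> hit
P -> miss, evict C, frames (B J P)
M -> miss, evict B, frames (J P M)
C -> miss, evict J, frames (P M C)
P -> hit
M -> hit
J -> miss, evict P, frames (M C J)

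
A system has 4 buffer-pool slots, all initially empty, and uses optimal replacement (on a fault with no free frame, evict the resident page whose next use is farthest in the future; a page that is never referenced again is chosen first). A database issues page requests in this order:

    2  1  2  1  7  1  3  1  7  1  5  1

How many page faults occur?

2 -> fault, frames [2]
1 -> fault, frames [2, 1]
2 -> hit
1 -> hit
7 -> fault, frames [2, 1, 7]
1 -> hit
3 -> fault, frames [2, 1, 7, 3]
1 -> hit
7 -> hit
1 -> hit
5 -> fault, evict 3, frames [2, 1, 7, 5]
1 -> hit
Page faults: 5.

5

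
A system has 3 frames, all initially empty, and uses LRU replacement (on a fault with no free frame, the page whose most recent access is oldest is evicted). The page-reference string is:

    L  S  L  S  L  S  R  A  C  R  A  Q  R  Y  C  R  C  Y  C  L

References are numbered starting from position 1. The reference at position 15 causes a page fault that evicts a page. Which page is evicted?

Q

pos 1: L: fault, frames [L]
pos 2: S: fault, frames [L, S]
pos 3: L: hit
pos 4: S: hit
pos 5: L: hit
pos 6: S: hit
pos 7: R: fault, frames [L, S, R]
pos 8: A: fault, evict L, frames [S, R, A]
pos 9: C: fault, evict S, frames [R, A, C]
pos 10: R: hit
pos 11: A: hit
pos 12: Q: fault, evict C, frames [R, A, Q]
pos 13: R: hit
pos 14: Y: fault, evict A, frames [Q, R, Y]
pos 15: C: fault, evict Q, frames [R, Y, C]
At position 15, page Q is evicted.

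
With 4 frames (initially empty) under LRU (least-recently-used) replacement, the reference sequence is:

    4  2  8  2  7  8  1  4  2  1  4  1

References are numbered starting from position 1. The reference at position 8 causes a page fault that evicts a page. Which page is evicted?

2

pos 1: 4 → miss, frames {4}
pos 2: 2 → miss, frames {4,2}
pos 3: 8 → miss, frames {4,2,8}
pos 4: 2 → hit
pos 5: 7 → miss, frames {4,8,2,7}
pos 6: 8 → hit
pos 7: 1 → miss, evict 4, frames {2,7,8,1}
pos 8: 4 → miss, evict 2, frames {7,8,1,4}
At position 8, page 2 is evicted.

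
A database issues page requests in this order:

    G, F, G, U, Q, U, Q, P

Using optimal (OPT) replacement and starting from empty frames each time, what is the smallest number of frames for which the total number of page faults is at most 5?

2

f=1: 8 faults
f=2: 5 faults
f=3: 5 faults
f=4: 5 faults
f=5: 5 faults
Smallest f with faults ≤ 5 is 2.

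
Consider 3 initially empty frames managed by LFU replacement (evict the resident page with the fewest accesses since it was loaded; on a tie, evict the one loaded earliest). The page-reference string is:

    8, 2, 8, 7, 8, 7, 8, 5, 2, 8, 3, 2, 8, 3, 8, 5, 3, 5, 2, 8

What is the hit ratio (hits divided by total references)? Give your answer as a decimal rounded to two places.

0.40

8 → fault, frames (8)
2 → fault, frames (8 2)
8 → hit
7 → fault, frames (8 2 7)
8 → hit
7 → hit
8 → hit
5 → fault, evict 2, frames (8 7 5)
2 → fault, evict 5, frames (8 7 2)
8 → hit
3 → fault, evict 2, frames (8 7 3)
2 → fault, evict 3, frames (8 7 2)
8 → hit
3 → fault, evict 2, frames (8 7 3)
8 → hit
5 → fault, evict 3, frames (8 7 5)
3 → fault, evict 5, frames (8 7 3)
5 → fault, evict 3, frames (8 7 5)
2 → fault, evict 5, frames (8 7 2)
8 → hit
Hits: 8 of 20 references → 8/20 = 0.4000.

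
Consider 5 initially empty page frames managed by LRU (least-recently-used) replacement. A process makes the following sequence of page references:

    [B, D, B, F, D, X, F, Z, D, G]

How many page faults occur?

6

B → miss, frames (B)
D → miss, frames (B D)
B → hit
F → miss, frames (D B F)
D → hit
X → miss, frames (B F D X)
F → hit
Z → miss, frames (B D X F Z)
D → hit
G → miss, evict B, frames (X F Z D G)
Page faults: 6.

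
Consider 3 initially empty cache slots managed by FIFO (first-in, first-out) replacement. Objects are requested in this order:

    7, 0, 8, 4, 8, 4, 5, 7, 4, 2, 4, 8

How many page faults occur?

9

7: fault, frames {7}
0: fault, frames {7,0}
8: fault, frames {7,0,8}
4: fault, evict 7, frames {0,8,4}
8: hit
4: hit
5: fault, evict 0, frames {8,4,5}
7: fault, evict 8, frames {4,5,7}
4: hit
2: fault, evict 4, frames {5,7,2}
4: fault, evict 5, frames {7,2,4}
8: fault, evict 7, frames {2,4,8}
Page faults: 9.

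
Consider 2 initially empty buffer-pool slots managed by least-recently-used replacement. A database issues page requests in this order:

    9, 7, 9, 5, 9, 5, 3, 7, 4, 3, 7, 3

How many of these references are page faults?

9: fault, frames [9]
7: fault, frames [9, 7]
9: hit
5: fault, evict 7, frames [9, 5]
9: hit
5: hit
3: fault, evict 9, frames [5, 3]
7: fault, evict 5, frames [3, 7]
4: fault, evict 3, frames [7, 4]
3: fault, evict 7, frames [4, 3]
7: fault, evict 4, frames [3, 7]
3: hit
Page faults: 8.

8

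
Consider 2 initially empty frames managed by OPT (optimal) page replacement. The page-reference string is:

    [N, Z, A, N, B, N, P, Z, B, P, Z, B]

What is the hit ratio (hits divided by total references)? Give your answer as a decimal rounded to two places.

N: fault, frames (N)
Z: fault, frames (N Z)
A: fault, evict Z, frames (N A)
N: hit
B: fault, evict A, frames (N B)
N: hit
P: fault, evict N, frames (B P)
Z: fault, evict P, frames (B Z)
B: hit
P: fault, evict B, frames (Z P)
Z: hit
B: fault, evict P, frames (Z B)
Hits: 4 of 12 references → 4/12 = 0.3333.

0.33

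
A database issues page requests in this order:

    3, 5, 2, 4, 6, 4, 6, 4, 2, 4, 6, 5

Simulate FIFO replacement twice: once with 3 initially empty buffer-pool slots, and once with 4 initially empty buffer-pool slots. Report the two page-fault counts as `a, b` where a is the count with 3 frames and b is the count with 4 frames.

3 frames: F F F F F . . . . . . F → 6 faults.
4 frames: F F F F F . . . . . . . → 5 faults.
5 < 6: adding a frame reduced faults, as is typical.

6, 5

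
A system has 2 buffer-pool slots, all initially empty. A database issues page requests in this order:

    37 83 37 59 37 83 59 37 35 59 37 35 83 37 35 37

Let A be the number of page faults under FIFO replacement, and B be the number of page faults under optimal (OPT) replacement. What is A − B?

5

Under FIFO: F F . F F F F F F F F F F F F . → 14 faults.
Under OPT: F F . F . F . F F . F . F . F . → 9 faults.
A − B = 14 − 9 = 5.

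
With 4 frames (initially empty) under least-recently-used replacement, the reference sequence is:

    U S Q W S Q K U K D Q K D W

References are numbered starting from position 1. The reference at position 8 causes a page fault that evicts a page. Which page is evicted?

W

pos 1: U → fault, frames (U)
pos 2: S → fault, frames (U S)
pos 3: Q → fault, frames (U S Q)
pos 4: W → fault, frames (U S Q W)
pos 5: S → hit
pos 6: Q → hit
pos 7: K → fault, evict U, frames (W S Q K)
pos 8: U → fault, evict W, frames (S Q K U)
At position 8, page W is evicted.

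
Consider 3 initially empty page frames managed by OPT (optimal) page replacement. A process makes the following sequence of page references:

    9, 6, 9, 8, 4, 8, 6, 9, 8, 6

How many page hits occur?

9 → fault, frames (9)
6 → fault, frames (9 6)
9 → hit
8 → fault, frames (9 6 8)
4 → fault, evict 9, frames (6 8 4)
8 → hit
6 → hit
9 → fault, evict 4, frames (6 8 9)
8 → hit
6 → hit
Hits: 5.

5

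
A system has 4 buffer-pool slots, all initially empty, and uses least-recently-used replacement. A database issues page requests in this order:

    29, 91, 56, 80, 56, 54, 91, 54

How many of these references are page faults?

29 -> fault, frames (29)
91 -> fault, frames (29 91)
56 -> fault, frames (29 91 56)
80 -> fault, frames (29 91 56 80)
56 -> hit
54 -> fault, evict 29, frames (91 80 56 54)
91 -> hit
54 -> hit
Page faults: 5.

5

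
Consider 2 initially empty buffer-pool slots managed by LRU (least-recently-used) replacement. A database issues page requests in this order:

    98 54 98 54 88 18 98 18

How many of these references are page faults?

5

98 -> fault, frames (98)
54 -> fault, frames (98 54)
98 -> hit
54 -> hit
88 -> fault, evict 98, frames (54 88)
18 -> fault, evict 54, frames (88 18)
98 -> fault, evict 88, frames (18 98)
18 -> hit
Page faults: 5.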